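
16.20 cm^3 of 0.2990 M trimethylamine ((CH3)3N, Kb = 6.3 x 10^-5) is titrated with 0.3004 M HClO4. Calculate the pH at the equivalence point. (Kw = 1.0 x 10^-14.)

n((CH3)3N) = 0.2990 x 0.01620 = 0.004844 mol; V(HClO4) at equivalence = 0.004844/0.3004 = 0.01612 L.
At equivalence the base is fully converted to (CH3)3NH+; total volume = 0.03232 L, so [(CH3)3NH+] = 0.004844/0.03232 = 0.1498 M.
Ka((CH3)3NH+) = Kw/Kb = 1.0e-14 / 6.3 x 10^-5 = 1.59e-10.
[H^+] = sqrt(Ka x [(CH3)3NH+]) = sqrt(1.59e-10 x 0.1498) = 4.88e-6 M.
pH = -log(4.88e-6) = 5.31.

5.31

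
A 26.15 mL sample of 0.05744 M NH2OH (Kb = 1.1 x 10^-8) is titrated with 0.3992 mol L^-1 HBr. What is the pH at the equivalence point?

3.67

n(NH2OH) = 0.05744 x 0.02615 = 0.001502 mol; V(HBr) at equivalence = 0.001502/0.3992 = 0.003763 L.
At equivalence the base is fully converted to NH3OH+; total volume = 0.02991 L, so [NH3OH+] = 0.001502/0.02991 = 0.05021 M.
Ka(NH3OH+) = Kw/Kb = 1.0e-14 / 1.1 x 10^-8 = 9.09e-7.
[H^+] = sqrt(Ka x [NH3OH+]) = sqrt(9.09e-7 x 0.05021) = 0.000214 M.
pH = -log(0.000214) = 3.67.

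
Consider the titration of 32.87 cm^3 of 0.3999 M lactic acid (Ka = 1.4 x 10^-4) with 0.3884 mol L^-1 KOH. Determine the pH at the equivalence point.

n(HC3H5O3) = 0.3999 x 0.03287 = 0.01314 mol; V(KOH) at equivalence = 0.01314/0.3884 = 0.03384 L.
At equivalence all the acid is converted to C3H5O3-; total volume = 0.03287 + 0.03384 = 0.06671 L, so [C3H5O3-] = 0.01314/0.06671 = 0.1970 M.
Kb = Kw/Ka = 1.0e-14 / 1.4 x 10^-4 = 7.14e-11.
[OH^-] = sqrt(Kb x [C3H5O3-]) = sqrt(7.14e-11 x 0.1970) = 3.75e-6 M.
pOH = 5.43, so pH = 14.00 - 5.43 = 8.57.

8.57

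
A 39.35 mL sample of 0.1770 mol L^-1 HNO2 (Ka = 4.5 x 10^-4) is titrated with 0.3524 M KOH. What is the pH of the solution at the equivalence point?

8.21

n(HNO2) = 0.1770 x 0.03935 = 0.006965 mol; V(KOH) at equivalence = 0.006965/0.3524 = 0.01976 L.
At equivalence all the acid is converted to NO2-; total volume = 0.03935 + 0.01976 = 0.05911 L, so [NO2-] = 0.006965/0.05911 = 0.1178 M.
Kb = Kw/Ka = 1.0e-14 / 4.5 x 10^-4 = 2.22e-11.
[OH^-] = sqrt(Kb x [NO2-]) = sqrt(2.22e-11 x 0.1178) = 1.62e-6 M.
pOH = 5.79, so pH = 14.00 - 5.79 = 8.21.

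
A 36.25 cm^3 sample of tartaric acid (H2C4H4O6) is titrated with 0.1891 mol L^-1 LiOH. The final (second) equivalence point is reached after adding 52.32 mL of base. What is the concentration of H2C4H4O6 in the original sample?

0.136 M

n(LiOH) = 0.1891 x 0.05232 = 0.009894 mol.
At the final (second) equivalence point, 2 mol OH^- react per mol H2C4H4O6, so n(H2C4H4O6) = 0.009894 / 2 = 0.004947 mol.
[H2C4H4O6] = 0.004947 / 0.03625 L = 0.136 M.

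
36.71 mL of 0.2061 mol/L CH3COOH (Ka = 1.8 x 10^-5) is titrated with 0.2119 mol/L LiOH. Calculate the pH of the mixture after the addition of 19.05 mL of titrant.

Initial n(CH3COOH) = 0.2061 x 0.03671 = 0.007566 mol.
n(LiOH) added = 0.2119 x 0.01905 = 0.004037 mol, converting that many moles of CH3COOH to CH3COO-.
Remaining n(CH3COOH) = 0.003529 mol; n(CH3COO-) = 0.004037 mol.
By Henderson-Hasselbalch, pH = pKa + log([A^-]/[HA]) = 4.74 + log(0.004037/0.003529) = 4.74 + (+0.06) = 4.80.

4.80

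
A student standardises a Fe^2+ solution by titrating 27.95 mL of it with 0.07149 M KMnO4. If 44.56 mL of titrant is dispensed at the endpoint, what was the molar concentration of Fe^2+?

n(KMnO4) = 0.07149 x 0.04456 = 0.003186 mol.
From the balanced equation, 1 mol KMnO4 reacts with 5 mol Fe^2+, so n(Fe^2+) = 0.003186 x 5/1 = 0.01593 mol.
[Fe^2+] = 0.01593 / 0.02795 L = 0.570 M.

0.570 M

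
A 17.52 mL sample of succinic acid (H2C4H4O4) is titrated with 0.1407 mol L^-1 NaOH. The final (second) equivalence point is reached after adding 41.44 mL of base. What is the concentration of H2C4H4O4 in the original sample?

n(NaOH) = 0.1407 x 0.04144 = 0.005831 mol.
At the final (second) equivalence point, 2 mol OH^- react per mol H2C4H4O4, so n(H2C4H4O4) = 0.005831 / 2 = 0.002915 mol.
[H2C4H4O4] = 0.002915 / 0.01752 L = 0.166 M.

0.166 M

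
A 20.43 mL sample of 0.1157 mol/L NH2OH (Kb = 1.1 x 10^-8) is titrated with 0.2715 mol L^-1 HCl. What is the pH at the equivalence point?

n(NH2OH) = 0.1157 x 0.02043 = 0.002364 mol; V(HCl) at equivalence = 0.002364/0.2715 = 0.008706 L.
At equivalence the base is fully converted to NH3OH+; total volume = 0.02914 L, so [NH3OH+] = 0.002364/0.02914 = 0.08113 M.
Ka(NH3OH+) = Kw/Kb = 1.0e-14 / 1.1 x 10^-8 = 9.09e-7.
[H^+] = sqrt(Ka x [NH3OH+]) = sqrt(9.09e-7 x 0.08113) = 0.000272 M.
pH = -log(0.000272) = 3.57.

3.57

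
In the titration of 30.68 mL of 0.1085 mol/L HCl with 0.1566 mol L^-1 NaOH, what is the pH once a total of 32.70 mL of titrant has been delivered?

n(acid) = 0.1085 x 0.03068 = 0.003329 mol; n(NaOH) added = 0.1566 x 0.03270 = 0.005121 mol.
Base is in excess by 0.005121 - 0.003329 = 0.001792 mol in a total volume of 0.06338 L.
[OH^-] = 0.001792/0.06338 = 0.02827 M, so pOH = 1.55 and pH = 14.00 - 1.55 = 12.45.

12.45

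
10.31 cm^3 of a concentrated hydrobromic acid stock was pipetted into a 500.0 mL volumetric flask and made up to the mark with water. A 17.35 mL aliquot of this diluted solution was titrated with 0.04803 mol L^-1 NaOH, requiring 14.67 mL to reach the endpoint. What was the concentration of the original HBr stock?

n(NaOH) = 0.04803 x 0.01467 = 0.0007046 mol.
n(HBr) in the aliquot = 0.0007046 mol.
[diluted HBr] = 0.0007046 / 0.01735 = 0.04061 M.
Dilution factor = 500.0/10.31 = 48.50, so [stock] = 0.04061 x 48.50 = 1.97 M.

1.97 M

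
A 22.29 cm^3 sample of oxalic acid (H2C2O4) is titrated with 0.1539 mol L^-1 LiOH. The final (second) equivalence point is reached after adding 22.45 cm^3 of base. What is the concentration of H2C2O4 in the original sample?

0.0775 M

n(LiOH) = 0.1539 x 0.02245 = 0.003455 mol.
At the final (second) equivalence point, 2 mol OH^- react per mol H2C2O4, so n(H2C2O4) = 0.003455 / 2 = 0.001728 mol.
[H2C2O4] = 0.001728 / 0.02229 L = 0.0775 M.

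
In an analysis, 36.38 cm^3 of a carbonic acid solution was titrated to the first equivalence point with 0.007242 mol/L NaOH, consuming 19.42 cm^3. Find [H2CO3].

0.00387 M

n(NaOH) = 0.007242 x 0.01942 = 0.0001406 mol.
At the first equivalence point, 1 mol OH^- react per mol H2CO3, so n(H2CO3) = 0.0001406 / 1 = 0.0001406 mol.
[H2CO3] = 0.0001406 / 0.03638 L = 0.00387 M.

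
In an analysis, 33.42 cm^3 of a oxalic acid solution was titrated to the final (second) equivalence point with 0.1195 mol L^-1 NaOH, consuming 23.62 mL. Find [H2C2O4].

0.0422 M

n(NaOH) = 0.1195 x 0.02362 = 0.002823 mol.
At the final (second) equivalence point, 2 mol OH^- react per mol H2C2O4, so n(H2C2O4) = 0.002823 / 2 = 0.001411 mol.
[H2C2O4] = 0.001411 / 0.03342 L = 0.0422 M.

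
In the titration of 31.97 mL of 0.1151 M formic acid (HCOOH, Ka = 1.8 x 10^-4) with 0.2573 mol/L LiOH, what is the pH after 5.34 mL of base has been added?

Initial n(HCOOH) = 0.1151 x 0.03197 = 0.003680 mol.
n(LiOH) added = 0.2573 x 0.005340 = 0.001374 mol, converting that many moles of HCOOH to HCOO-.
Remaining n(HCOOH) = 0.002306 mol; n(HCOO-) = 0.001374 mol.
By Henderson-Hasselbalch, pH = pKa + log([A^-]/[HA]) = 3.74 + log(0.001374/0.002306) = 3.74 + (-0.22) = 3.52.

3.52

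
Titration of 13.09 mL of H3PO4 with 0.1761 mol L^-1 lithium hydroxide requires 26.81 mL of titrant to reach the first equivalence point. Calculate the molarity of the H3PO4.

0.361 M

n(LiOH) = 0.1761 x 0.02681 = 0.004721 mol.
At the first equivalence point, 1 mol OH^- react per mol H3PO4, so n(H3PO4) = 0.004721 / 1 = 0.004721 mol.
[H3PO4] = 0.004721 / 0.01309 L = 0.361 M.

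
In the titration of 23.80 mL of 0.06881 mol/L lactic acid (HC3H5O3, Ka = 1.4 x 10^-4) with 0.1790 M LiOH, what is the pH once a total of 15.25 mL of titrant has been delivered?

12.45

n(acid) = 0.06881 x 0.02380 = 0.001638 mol; n(LiOH) added = 0.1790 x 0.01525 = 0.002730 mol.
Base is in excess by 0.002730 - 0.001638 = 0.001092 mol in a total volume of 0.03905 L.
[OH^-] = 0.001092/0.03905 = 0.02797 M, so pOH = 1.55 and pH = 14.00 - 1.55 = 12.45.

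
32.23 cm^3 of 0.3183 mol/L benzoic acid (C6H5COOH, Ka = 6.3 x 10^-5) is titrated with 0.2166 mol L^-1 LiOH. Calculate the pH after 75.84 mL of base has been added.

12.76

n(acid) = 0.3183 x 0.03223 = 0.01026 mol; n(LiOH) added = 0.2166 x 0.07584 = 0.01643 mol.
Base is in excess by 0.01643 - 0.01026 = 0.006168 mol in a total volume of 0.1081 L.
[OH^-] = 0.006168/0.1081 = 0.05708 M, so pOH = 1.24 and pH = 14.00 - 1.24 = 12.76.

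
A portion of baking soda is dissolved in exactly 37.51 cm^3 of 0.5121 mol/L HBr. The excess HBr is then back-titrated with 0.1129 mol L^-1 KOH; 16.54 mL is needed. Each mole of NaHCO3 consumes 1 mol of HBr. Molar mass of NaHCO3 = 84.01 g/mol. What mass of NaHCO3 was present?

Total n(HBr) added = 0.5121 x 0.03751 = 0.01921 mol.
n(KOH) used = 0.1129 x 0.01654 = 0.001867 mol, which equals the excess n(HBr).
So n(HBr) consumed by the sample = 0.01921 - 0.001867 = 0.01734 mol.
n(NaHCO3) = 0.01734 / 1 = 0.01734 mol.
mass = 0.01734 mol x 84.01 g/mol = 1.46 g.

1.46 g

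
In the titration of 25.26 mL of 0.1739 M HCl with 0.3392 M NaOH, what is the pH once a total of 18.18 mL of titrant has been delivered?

12.61

n(acid) = 0.1739 x 0.02526 = 0.004393 mol; n(NaOH) added = 0.3392 x 0.01818 = 0.006167 mol.
Base is in excess by 0.006167 - 0.004393 = 0.001774 mol in a total volume of 0.04344 L.
[OH^-] = 0.001774/0.04344 = 0.04084 M, so pOH = 1.39 and pH = 14.00 - 1.39 = 12.61.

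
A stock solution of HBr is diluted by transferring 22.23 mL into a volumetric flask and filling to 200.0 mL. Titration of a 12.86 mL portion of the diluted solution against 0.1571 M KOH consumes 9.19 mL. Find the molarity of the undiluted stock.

1.01 M

n(KOH) = 0.1571 x 0.009190 = 0.001444 mol.
n(HBr) in the aliquot = 0.001444 mol.
[diluted HBr] = 0.001444 / 0.01286 = 0.1123 M.
Dilution factor = 200.0/22.23 = 8.997, so [stock] = 0.1123 x 8.997 = 1.01 M.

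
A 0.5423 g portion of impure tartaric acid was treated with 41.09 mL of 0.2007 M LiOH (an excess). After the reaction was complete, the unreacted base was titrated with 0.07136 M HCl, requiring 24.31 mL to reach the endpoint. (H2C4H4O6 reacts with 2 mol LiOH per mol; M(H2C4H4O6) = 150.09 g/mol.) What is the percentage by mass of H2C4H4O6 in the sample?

90.1%

Total n(LiOH) added = 0.2007 x 0.04109 = 0.008247 mol.
n(HCl) used = 0.07136 x 0.02431 = 0.001735 mol, which equals the excess n(LiOH).
So n(LiOH) consumed by the sample = 0.008247 - 0.001735 = 0.006512 mol.
n(H2C4H4O6) = 0.006512 / 2 = 0.003256 mol.
mass H2C4H4O6 = 0.003256 x 150.09 = 0.4887 g, so %H2C4H4O6 = 0.4887/0.5423 x 100 = 90.1%.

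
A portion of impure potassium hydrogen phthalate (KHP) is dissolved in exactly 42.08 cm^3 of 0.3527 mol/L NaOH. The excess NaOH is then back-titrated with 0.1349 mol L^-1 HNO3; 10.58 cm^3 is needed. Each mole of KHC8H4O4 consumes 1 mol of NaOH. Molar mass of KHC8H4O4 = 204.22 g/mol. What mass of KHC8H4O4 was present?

Total n(NaOH) added = 0.3527 x 0.04208 = 0.01484 mol.
n(HNO3) used = 0.1349 x 0.01058 = 0.001427 mol, which equals the excess n(NaOH).
So n(NaOH) consumed by the sample = 0.01484 - 0.001427 = 0.01341 mol.
n(KHC8H4O4) = 0.01341 / 1 = 0.01341 mol.
mass = 0.01341 mol x 204.22 g/mol = 2.74 g.

2.74 g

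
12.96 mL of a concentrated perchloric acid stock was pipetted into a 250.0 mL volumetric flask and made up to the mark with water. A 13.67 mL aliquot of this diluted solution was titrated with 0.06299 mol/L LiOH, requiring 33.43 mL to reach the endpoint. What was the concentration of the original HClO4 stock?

2.97 M

n(LiOH) = 0.06299 x 0.03343 = 0.002106 mol.
n(HClO4) in the aliquot = 0.002106 mol.
[diluted HClO4] = 0.002106 / 0.01367 = 0.1540 M.
Dilution factor = 250.0/12.96 = 19.29, so [stock] = 0.1540 x 19.29 = 2.97 M.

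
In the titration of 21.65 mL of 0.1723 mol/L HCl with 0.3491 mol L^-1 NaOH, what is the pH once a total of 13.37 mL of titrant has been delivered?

12.43

n(acid) = 0.1723 x 0.02165 = 0.003730 mol; n(NaOH) added = 0.3491 x 0.01337 = 0.004667 mol.
Base is in excess by 0.004667 - 0.003730 = 0.0009372 mol in a total volume of 0.03502 L.
[OH^-] = 0.0009372/0.03502 = 0.02676 M, so pOH = 1.57 and pH = 14.00 - 1.57 = 12.43.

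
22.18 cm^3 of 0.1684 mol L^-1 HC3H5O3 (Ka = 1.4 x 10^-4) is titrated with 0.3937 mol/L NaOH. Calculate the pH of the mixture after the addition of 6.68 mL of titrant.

Initial n(HC3H5O3) = 0.1684 x 0.02218 = 0.003735 mol.
n(NaOH) added = 0.3937 x 0.006680 = 0.002630 mol, converting that many moles of HC3H5O3 to C3H5O3-.
Remaining n(HC3H5O3) = 0.001105 mol; n(C3H5O3-) = 0.002630 mol.
By Henderson-Hasselbalch, pH = pKa + log([A^-]/[HA]) = 3.85 + log(0.002630/0.001105) = 3.85 + (+0.38) = 4.23.

4.23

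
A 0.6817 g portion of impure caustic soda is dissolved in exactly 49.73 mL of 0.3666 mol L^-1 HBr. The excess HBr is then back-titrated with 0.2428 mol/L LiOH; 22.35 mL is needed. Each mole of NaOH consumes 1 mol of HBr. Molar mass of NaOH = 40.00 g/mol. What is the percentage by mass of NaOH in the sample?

Total n(HBr) added = 0.3666 x 0.04973 = 0.01823 mol.
n(LiOH) used = 0.2428 x 0.02235 = 0.005427 mol, which equals the excess n(HBr).
So n(HBr) consumed by the sample = 0.01823 - 0.005427 = 0.01280 mol.
n(NaOH) = 0.01280 / 1 = 0.01280 mol.
mass NaOH = 0.01280 x 40.00 = 0.5122 g, so %NaOH = 0.5122/0.6817 x 100 = 75.1%.

75.1%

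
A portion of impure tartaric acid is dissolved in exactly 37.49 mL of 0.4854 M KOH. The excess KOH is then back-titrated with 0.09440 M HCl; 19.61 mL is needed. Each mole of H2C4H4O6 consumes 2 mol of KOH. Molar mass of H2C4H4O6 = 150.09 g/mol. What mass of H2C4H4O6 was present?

Total n(KOH) added = 0.4854 x 0.03749 = 0.01820 mol.
n(HCl) used = 0.09440 x 0.01961 = 0.001851 mol, which equals the excess n(KOH).
So n(KOH) consumed by the sample = 0.01820 - 0.001851 = 0.01635 mol.
n(H2C4H4O6) = 0.01635 / 2 = 0.008173 mol.
mass = 0.008173 mol x 150.09 g/mol = 1.23 g.

1.23 g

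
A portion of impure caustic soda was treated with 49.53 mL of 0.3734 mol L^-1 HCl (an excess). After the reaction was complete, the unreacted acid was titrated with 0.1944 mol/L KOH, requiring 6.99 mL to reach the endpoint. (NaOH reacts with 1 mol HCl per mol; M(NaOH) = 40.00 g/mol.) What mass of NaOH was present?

Total n(HCl) added = 0.3734 x 0.04953 = 0.01849 mol.
n(KOH) used = 0.1944 x 0.006990 = 0.001359 mol, which equals the excess n(HCl).
So n(HCl) consumed by the sample = 0.01849 - 0.001359 = 0.01714 mol.
n(NaOH) = 0.01714 / 1 = 0.01714 mol.
mass = 0.01714 mol x 40.00 g/mol = 0.685 g.

0.685 g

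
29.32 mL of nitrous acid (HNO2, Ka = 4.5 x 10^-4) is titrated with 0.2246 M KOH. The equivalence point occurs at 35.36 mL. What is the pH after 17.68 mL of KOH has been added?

17.68 mL is exactly half the equivalence volume (35.36/2), i.e. the half-equivalence point.
There, n(HA) = n(A^-), so pH = pKa = -log(4.5 x 10^-4) = 3.35.

3.35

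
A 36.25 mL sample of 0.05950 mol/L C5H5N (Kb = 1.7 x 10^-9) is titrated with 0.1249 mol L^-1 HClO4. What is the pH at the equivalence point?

n(C5H5N) = 0.05950 x 0.03625 = 0.002157 mol; V(HClO4) at equivalence = 0.002157/0.1249 = 0.01727 L.
At equivalence the base is fully converted to C5H5NH+; total volume = 0.05352 L, so [C5H5NH+] = 0.002157/0.05352 = 0.04030 M.
Ka(C5H5NH+) = Kw/Kb = 1.0e-14 / 1.7 x 10^-9 = 5.88e-6.
[H^+] = sqrt(Ka x [C5H5NH+]) = sqrt(5.88e-6 x 0.04030) = 0.000487 M.
pH = -log(0.000487) = 3.31.

3.31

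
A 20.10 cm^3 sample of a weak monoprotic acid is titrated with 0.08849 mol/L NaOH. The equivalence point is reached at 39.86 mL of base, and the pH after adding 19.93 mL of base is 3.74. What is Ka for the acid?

1.8 x 10^-4

19.93 mL is half of the equivalence volume, so this is the half-equivalence point where [HA] = [A^-].
At half-equivalence pH = pKa, so pKa = 3.74.
Ka = 10^(-3.74) = 1.8 x 10^-4.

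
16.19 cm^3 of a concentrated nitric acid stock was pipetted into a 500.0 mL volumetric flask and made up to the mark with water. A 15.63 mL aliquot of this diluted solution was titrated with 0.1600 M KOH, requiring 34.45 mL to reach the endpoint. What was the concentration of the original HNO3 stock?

10.9 M

n(KOH) = 0.1600 x 0.03445 = 0.005512 mol.
n(HNO3) in the aliquot = 0.005512 mol.
[diluted HNO3] = 0.005512 / 0.01563 = 0.3527 M.
Dilution factor = 500.0/16.19 = 30.88, so [stock] = 0.3527 x 30.88 = 10.9 M.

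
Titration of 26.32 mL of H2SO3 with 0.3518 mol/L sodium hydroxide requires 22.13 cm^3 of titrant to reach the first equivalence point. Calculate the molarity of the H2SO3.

0.296 M

n(NaOH) = 0.3518 x 0.02213 = 0.007785 mol.
At the first equivalence point, 1 mol OH^- react per mol H2SO3, so n(H2SO3) = 0.007785 / 1 = 0.007785 mol.
[H2SO3] = 0.007785 / 0.02632 L = 0.296 M.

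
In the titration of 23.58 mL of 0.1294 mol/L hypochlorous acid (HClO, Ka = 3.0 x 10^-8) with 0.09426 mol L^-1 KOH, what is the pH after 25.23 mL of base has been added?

Initial n(HClO) = 0.1294 x 0.02358 = 0.003051 mol.
n(KOH) added = 0.09426 x 0.02523 = 0.002378 mol, converting that many moles of HClO to ClO-.
Remaining n(HClO) = 0.0006731 mol; n(ClO-) = 0.002378 mol.
By Henderson-Hasselbalch, pH = pKa + log([A^-]/[HA]) = 7.52 + log(0.002378/0.0006731) = 7.52 + (+0.55) = 8.07.

8.07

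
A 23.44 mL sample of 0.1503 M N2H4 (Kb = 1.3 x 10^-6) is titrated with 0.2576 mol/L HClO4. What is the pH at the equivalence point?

n(N2H4) = 0.1503 x 0.02344 = 0.003523 mol; V(HClO4) at equivalence = 0.003523/0.2576 = 0.01368 L.
At equivalence the base is fully converted to N2H5+; total volume = 0.03712 L, so [N2H5+] = 0.003523/0.03712 = 0.09492 M.
Ka(N2H5+) = Kw/Kb = 1.0e-14 / 1.3 x 10^-6 = 7.69e-9.
[H^+] = sqrt(Ka x [N2H5+]) = sqrt(7.69e-9 x 0.09492) = 2.70e-5 M.
pH = -log(2.70e-5) = 4.57.

4.57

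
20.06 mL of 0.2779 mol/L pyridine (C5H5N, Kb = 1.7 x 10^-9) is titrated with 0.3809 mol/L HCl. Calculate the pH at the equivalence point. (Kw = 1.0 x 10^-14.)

n(C5H5N) = 0.2779 x 0.02006 = 0.005575 mol; V(HCl) at equivalence = 0.005575/0.3809 = 0.01464 L.
At equivalence the base is fully converted to C5H5NH+; total volume = 0.03470 L, so [C5H5NH+] = 0.005575/0.03470 = 0.1607 M.
Ka(C5H5NH+) = Kw/Kb = 1.0e-14 / 1.7 x 10^-9 = 5.88e-6.
[H^+] = sqrt(Ka x [C5H5NH+]) = sqrt(5.88e-6 x 0.1607) = 0.000972 M.
pH = -log(0.000972) = 3.01.

3.01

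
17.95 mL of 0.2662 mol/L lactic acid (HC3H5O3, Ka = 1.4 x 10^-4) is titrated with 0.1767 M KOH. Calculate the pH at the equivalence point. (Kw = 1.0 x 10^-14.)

n(HC3H5O3) = 0.2662 x 0.01795 = 0.004778 mol; V(KOH) at equivalence = 0.004778/0.1767 = 0.02704 L.
At equivalence all the acid is converted to C3H5O3-; total volume = 0.01795 + 0.02704 = 0.04499 L, so [C3H5O3-] = 0.004778/0.04499 = 0.1062 M.
Kb = Kw/Ka = 1.0e-14 / 1.4 x 10^-4 = 7.14e-11.
[OH^-] = sqrt(Kb x [C3H5O3-]) = sqrt(7.14e-11 x 0.1062) = 2.75e-6 M.
pOH = 5.56, so pH = 14.00 - 5.56 = 8.44.

8.44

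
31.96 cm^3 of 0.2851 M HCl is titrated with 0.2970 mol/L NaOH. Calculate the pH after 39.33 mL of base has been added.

12.56

n(acid) = 0.2851 x 0.03196 = 0.009112 mol; n(NaOH) added = 0.2970 x 0.03933 = 0.01168 mol.
Base is in excess by 0.01168 - 0.009112 = 0.002569 mol in a total volume of 0.07129 L.
[OH^-] = 0.002569/0.07129 = 0.03604 M, so pOH = 1.44 and pH = 14.00 - 1.44 = 12.56.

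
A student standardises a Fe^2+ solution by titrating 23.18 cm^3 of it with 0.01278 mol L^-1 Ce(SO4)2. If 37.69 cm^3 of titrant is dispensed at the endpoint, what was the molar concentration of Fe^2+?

n(Ce(SO4)2) = 0.01278 x 0.03769 = 0.0004817 mol.
From the balanced equation, 1 mol Ce(SO4)2 reacts with 1 mol Fe^2+, so n(Fe^2+) = 0.0004817 x 1/1 = 0.0004817 mol.
[Fe^2+] = 0.0004817 / 0.02318 L = 0.0208 M.

0.0208 M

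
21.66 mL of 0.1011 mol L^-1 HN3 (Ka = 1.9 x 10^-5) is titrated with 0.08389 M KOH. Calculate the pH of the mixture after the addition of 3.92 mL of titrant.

Initial n(HN3) = 0.1011 x 0.02166 = 0.002190 mol.
n(KOH) added = 0.08389 x 0.003920 = 0.0003288 mol, converting that many moles of HN3 to N3-.
Remaining n(HN3) = 0.001861 mol; n(N3-) = 0.0003288 mol.
By Henderson-Hasselbalch, pH = pKa + log([A^-]/[HA]) = 4.72 + log(0.0003288/0.001861) = 4.72 + (-0.75) = 3.97.

3.97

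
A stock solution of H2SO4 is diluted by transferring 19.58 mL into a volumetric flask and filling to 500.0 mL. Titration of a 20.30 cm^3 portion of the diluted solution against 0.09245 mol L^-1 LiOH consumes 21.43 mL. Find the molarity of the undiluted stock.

n(LiOH) = 0.09245 x 0.02143 = 0.001981 mol.
n(H2SO4) in the aliquot = 0.001981 x 1/2 = 0.0009906 mol.
[diluted H2SO4] = 0.0009906 / 0.02030 = 0.04880 M.
Dilution factor = 500.0/19.58 = 25.54, so [stock] = 0.04880 x 25.54 = 1.25 M.

1.25 M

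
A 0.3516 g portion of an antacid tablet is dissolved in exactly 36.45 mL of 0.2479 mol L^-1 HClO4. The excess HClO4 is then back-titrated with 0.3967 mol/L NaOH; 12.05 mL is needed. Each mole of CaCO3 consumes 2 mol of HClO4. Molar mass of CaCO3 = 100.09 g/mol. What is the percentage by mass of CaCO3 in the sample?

60.6%

Total n(HClO4) added = 0.2479 x 0.03645 = 0.009036 mol.
n(NaOH) used = 0.3967 x 0.01205 = 0.004780 mol, which equals the excess n(HClO4).
So n(HClO4) consumed by the sample = 0.009036 - 0.004780 = 0.004256 mol.
n(CaCO3) = 0.004256 / 2 = 0.002128 mol.
mass CaCO3 = 0.002128 x 100.09 = 0.2130 g, so %CaCO3 = 0.2130/0.3516 x 100 = 60.6%.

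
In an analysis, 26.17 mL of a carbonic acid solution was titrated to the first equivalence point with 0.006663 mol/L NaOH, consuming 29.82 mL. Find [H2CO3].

n(NaOH) = 0.006663 x 0.02982 = 0.0001987 mol.
At the first equivalence point, 1 mol OH^- react per mol H2CO3, so n(H2CO3) = 0.0001987 / 1 = 0.0001987 mol.
[H2CO3] = 0.0001987 / 0.02617 L = 0.00759 M.

0.00759 M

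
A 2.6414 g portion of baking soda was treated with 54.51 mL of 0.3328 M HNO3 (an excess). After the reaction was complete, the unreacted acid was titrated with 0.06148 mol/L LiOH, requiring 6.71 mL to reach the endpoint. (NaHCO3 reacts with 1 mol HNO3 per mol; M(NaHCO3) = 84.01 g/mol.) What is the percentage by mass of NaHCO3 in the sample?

Total n(HNO3) added = 0.3328 x 0.05451 = 0.01814 mol.
n(LiOH) used = 0.06148 x 0.006710 = 0.0004125 mol, which equals the excess n(HNO3).
So n(HNO3) consumed by the sample = 0.01814 - 0.0004125 = 0.01773 mol.
n(NaHCO3) = 0.01773 / 1 = 0.01773 mol.
mass NaHCO3 = 0.01773 x 84.01 = 1.489 g, so %NaHCO3 = 1.489/2.6414 x 100 = 56.4%.

56.4%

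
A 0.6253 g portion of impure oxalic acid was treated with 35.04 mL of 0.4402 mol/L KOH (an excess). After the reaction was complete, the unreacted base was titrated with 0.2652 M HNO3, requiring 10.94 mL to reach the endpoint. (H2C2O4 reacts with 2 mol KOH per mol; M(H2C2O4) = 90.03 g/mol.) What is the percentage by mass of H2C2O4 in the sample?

90.2%

Total n(KOH) added = 0.4402 x 0.03504 = 0.01542 mol.
n(HNO3) used = 0.2652 x 0.01094 = 0.002901 mol, which equals the excess n(KOH).
So n(KOH) consumed by the sample = 0.01542 - 0.002901 = 0.01252 mol.
n(H2C2O4) = 0.01252 / 2 = 0.006262 mol.
mass H2C2O4 = 0.006262 x 90.03 = 0.5637 g, so %H2C2O4 = 0.5637/0.6253 x 100 = 90.2%.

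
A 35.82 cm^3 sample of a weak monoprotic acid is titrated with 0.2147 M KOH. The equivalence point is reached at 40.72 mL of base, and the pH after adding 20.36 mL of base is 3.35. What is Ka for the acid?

4.5 x 10^-4

20.36 mL is half of the equivalence volume, so this is the half-equivalence point where [HA] = [A^-].
At half-equivalence pH = pKa, so pKa = 3.35.
Ka = 10^(-3.35) = 4.5 x 10^-4.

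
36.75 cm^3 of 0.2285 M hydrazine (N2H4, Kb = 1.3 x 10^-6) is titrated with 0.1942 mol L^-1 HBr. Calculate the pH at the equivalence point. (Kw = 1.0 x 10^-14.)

n(N2H4) = 0.2285 x 0.03675 = 0.008397 mol; V(HBr) at equivalence = 0.008397/0.1942 = 0.04324 L.
At equivalence the base is fully converted to N2H5+; total volume = 0.07999 L, so [N2H5+] = 0.008397/0.07999 = 0.1050 M.
Ka(N2H5+) = Kw/Kb = 1.0e-14 / 1.3 x 10^-6 = 7.69e-9.
[H^+] = sqrt(Ka x [N2H5+]) = sqrt(7.69e-9 x 0.1050) = 2.84e-5 M.
pH = -log(2.84e-5) = 4.55.

4.55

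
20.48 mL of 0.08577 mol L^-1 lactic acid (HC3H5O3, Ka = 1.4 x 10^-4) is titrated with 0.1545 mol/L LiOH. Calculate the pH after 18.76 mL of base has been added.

12.46

n(acid) = 0.08577 x 0.02048 = 0.001757 mol; n(LiOH) added = 0.1545 x 0.01876 = 0.002898 mol.
Base is in excess by 0.002898 - 0.001757 = 0.001142 mol in a total volume of 0.03924 L.
[OH^-] = 0.001142/0.03924 = 0.02910 M, so pOH = 1.54 and pH = 14.00 - 1.54 = 12.46.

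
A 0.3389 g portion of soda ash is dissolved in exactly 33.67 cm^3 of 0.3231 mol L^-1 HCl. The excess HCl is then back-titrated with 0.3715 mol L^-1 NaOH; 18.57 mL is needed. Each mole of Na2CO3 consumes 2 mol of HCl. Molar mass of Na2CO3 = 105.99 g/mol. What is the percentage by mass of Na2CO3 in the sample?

62.2%

Total n(HCl) added = 0.3231 x 0.03367 = 0.01088 mol.
n(NaOH) used = 0.3715 x 0.01857 = 0.006899 mol, which equals the excess n(HCl).
So n(HCl) consumed by the sample = 0.01088 - 0.006899 = 0.003980 mol.
n(Na2CO3) = 0.003980 / 2 = 0.001990 mol.
mass Na2CO3 = 0.001990 x 105.99 = 0.2109 g, so %Na2CO3 = 0.2109/0.3389 x 100 = 62.2%.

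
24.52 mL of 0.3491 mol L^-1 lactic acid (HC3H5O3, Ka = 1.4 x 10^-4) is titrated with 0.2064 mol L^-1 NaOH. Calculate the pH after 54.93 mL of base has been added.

n(acid) = 0.3491 x 0.02452 = 0.008560 mol; n(NaOH) added = 0.2064 x 0.05493 = 0.01134 mol.
Base is in excess by 0.01134 - 0.008560 = 0.002778 mol in a total volume of 0.07945 L.
[OH^-] = 0.002778/0.07945 = 0.03496 M, so pOH = 1.46 and pH = 14.00 - 1.46 = 12.54.

12.54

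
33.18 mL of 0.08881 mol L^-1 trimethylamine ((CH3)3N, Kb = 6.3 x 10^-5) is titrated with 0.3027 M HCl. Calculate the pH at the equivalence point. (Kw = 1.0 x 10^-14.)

5.48

n((CH3)3N) = 0.08881 x 0.03318 = 0.002947 mol; V(HCl) at equivalence = 0.002947/0.3027 = 0.009735 L.
At equivalence the base is fully converted to (CH3)3NH+; total volume = 0.04291 L, so [(CH3)3NH+] = 0.002947/0.04291 = 0.06866 M.
Ka((CH3)3NH+) = Kw/Kb = 1.0e-14 / 6.3 x 10^-5 = 1.59e-10.
[H^+] = sqrt(Ka x [(CH3)3NH+]) = sqrt(1.59e-10 x 0.06866) = 3.30e-6 M.
pH = -log(3.30e-6) = 5.48.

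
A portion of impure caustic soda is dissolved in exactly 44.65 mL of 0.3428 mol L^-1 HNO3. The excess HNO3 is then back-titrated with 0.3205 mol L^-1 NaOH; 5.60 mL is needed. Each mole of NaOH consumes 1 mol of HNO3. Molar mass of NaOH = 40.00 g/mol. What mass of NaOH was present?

0.540 g

Total n(HNO3) added = 0.3428 x 0.04465 = 0.01531 mol.
n(NaOH) used = 0.3205 x 0.005600 = 0.001795 mol, which equals the excess n(HNO3).
So n(HNO3) consumed by the sample = 0.01531 - 0.001795 = 0.01351 mol.
n(NaOH) = 0.01351 / 1 = 0.01351 mol.
mass = 0.01351 mol x 40.00 g/mol = 0.540 g.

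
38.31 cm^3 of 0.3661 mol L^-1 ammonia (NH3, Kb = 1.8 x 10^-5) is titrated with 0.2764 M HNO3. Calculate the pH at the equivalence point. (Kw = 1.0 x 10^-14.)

5.03

n(NH3) = 0.3661 x 0.03831 = 0.01403 mol; V(HNO3) at equivalence = 0.01403/0.2764 = 0.05074 L.
At equivalence the base is fully converted to NH4+; total volume = 0.08905 L, so [NH4+] = 0.01403/0.08905 = 0.1575 M.
Ka(NH4+) = Kw/Kb = 1.0e-14 / 1.8 x 10^-5 = 5.56e-10.
[H^+] = sqrt(Ka x [NH4+]) = sqrt(5.56e-10 x 0.1575) = 9.35e-6 M.
pH = -log(9.35e-6) = 5.03.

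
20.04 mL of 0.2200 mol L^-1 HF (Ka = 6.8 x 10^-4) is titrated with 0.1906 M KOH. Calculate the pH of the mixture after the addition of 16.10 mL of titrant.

3.53

Initial n(HF) = 0.2200 x 0.02004 = 0.004409 mol.
n(KOH) added = 0.1906 x 0.01610 = 0.003069 mol, converting that many moles of HF to F-.
Remaining n(HF) = 0.001340 mol; n(F-) = 0.003069 mol.
By Henderson-Hasselbalch, pH = pKa + log([A^-]/[HA]) = 3.17 + log(0.003069/0.001340) = 3.17 + (+0.36) = 3.53.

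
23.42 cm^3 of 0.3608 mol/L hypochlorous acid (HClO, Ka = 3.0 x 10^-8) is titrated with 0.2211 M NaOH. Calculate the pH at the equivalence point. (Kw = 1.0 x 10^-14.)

10.33

n(HClO) = 0.3608 x 0.02342 = 0.008450 mol; V(NaOH) at equivalence = 0.008450/0.2211 = 0.03822 L.
At equivalence all the acid is converted to ClO-; total volume = 0.02342 + 0.03822 = 0.06164 L, so [ClO-] = 0.008450/0.06164 = 0.1371 M.
Kb = Kw/Ka = 1.0e-14 / 3.0 x 10^-8 = 3.33e-7.
[OH^-] = sqrt(Kb x [ClO-]) = sqrt(3.33e-7 x 0.1371) = 0.000214 M.
pOH = 3.67, so pH = 14.00 - 3.67 = 10.33.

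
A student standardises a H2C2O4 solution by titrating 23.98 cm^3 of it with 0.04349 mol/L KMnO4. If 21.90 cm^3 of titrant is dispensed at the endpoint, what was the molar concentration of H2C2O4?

n(KMnO4) = 0.04349 x 0.02190 = 0.0009524 mol.
From the balanced equation, 2 mol KMnO4 reacts with 5 mol H2C2O4, so n(H2C2O4) = 0.0009524 x 5/2 = 0.002381 mol.
[H2C2O4] = 0.002381 / 0.02398 L = 0.0993 M.

0.0993 M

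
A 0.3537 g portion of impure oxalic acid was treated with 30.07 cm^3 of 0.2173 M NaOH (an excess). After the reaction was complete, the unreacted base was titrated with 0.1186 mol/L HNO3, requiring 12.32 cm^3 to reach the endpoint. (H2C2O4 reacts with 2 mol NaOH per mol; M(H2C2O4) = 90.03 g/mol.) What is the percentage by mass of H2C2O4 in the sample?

Total n(NaOH) added = 0.2173 x 0.03007 = 0.006534 mol.
n(HNO3) used = 0.1186 x 0.01232 = 0.001461 mol, which equals the excess n(NaOH).
So n(NaOH) consumed by the sample = 0.006534 - 0.001461 = 0.005073 mol.
n(H2C2O4) = 0.005073 / 2 = 0.002537 mol.
mass H2C2O4 = 0.002537 x 90.03 = 0.2284 g, so %H2C2O4 = 0.2284/0.3537 x 100 = 64.6%.

64.6%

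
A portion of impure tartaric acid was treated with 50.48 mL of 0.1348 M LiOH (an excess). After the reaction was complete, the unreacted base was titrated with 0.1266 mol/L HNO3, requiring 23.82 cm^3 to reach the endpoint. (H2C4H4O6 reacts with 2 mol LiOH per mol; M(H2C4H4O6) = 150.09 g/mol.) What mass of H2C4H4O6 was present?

Total n(LiOH) added = 0.1348 x 0.05048 = 0.006805 mol.
n(HNO3) used = 0.1266 x 0.02382 = 0.003016 mol, which equals the excess n(LiOH).
So n(LiOH) consumed by the sample = 0.006805 - 0.003016 = 0.003789 mol.
n(H2C4H4O6) = 0.003789 / 2 = 0.001895 mol.
mass = 0.001895 mol x 150.09 g/mol = 0.284 g.

0.284 g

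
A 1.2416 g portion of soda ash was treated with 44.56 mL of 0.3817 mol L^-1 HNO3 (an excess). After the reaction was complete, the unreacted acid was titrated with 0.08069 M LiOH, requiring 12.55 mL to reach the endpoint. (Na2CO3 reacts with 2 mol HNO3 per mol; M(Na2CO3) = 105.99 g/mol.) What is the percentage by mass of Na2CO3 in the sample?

Total n(HNO3) added = 0.3817 x 0.04456 = 0.01701 mol.
n(LiOH) used = 0.08069 x 0.01255 = 0.001013 mol, which equals the excess n(HNO3).
So n(HNO3) consumed by the sample = 0.01701 - 0.001013 = 0.01600 mol.
n(Na2CO3) = 0.01600 / 2 = 0.007998 mol.
mass Na2CO3 = 0.007998 x 105.99 = 0.8477 g, so %Na2CO3 = 0.8477/1.2416 x 100 = 68.3%.

68.3%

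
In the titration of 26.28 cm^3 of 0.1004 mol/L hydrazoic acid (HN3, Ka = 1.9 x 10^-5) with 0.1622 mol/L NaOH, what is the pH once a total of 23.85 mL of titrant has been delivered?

n(acid) = 0.1004 x 0.02628 = 0.002639 mol; n(NaOH) added = 0.1622 x 0.02385 = 0.003868 mol.
Base is in excess by 0.003868 - 0.002639 = 0.001230 mol in a total volume of 0.05013 L.
[OH^-] = 0.001230/0.05013 = 0.02454 M, so pOH = 1.61 and pH = 14.00 - 1.61 = 12.39.

12.39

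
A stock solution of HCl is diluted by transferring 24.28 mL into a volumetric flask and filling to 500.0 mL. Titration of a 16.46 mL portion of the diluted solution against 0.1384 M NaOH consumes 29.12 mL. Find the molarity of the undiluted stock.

n(NaOH) = 0.1384 x 0.02912 = 0.004030 mol.
n(HCl) in the aliquot = 0.004030 mol.
[diluted HCl] = 0.004030 / 0.01646 = 0.2448 M.
Dilution factor = 500.0/24.28 = 20.59, so [stock] = 0.2448 x 20.59 = 5.04 M.

5.04 M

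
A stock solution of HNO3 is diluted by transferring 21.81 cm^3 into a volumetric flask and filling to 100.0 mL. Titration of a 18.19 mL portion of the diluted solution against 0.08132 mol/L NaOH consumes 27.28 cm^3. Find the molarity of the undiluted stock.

0.559 M

n(NaOH) = 0.08132 x 0.02728 = 0.002218 mol.
n(HNO3) in the aliquot = 0.002218 mol.
[diluted HNO3] = 0.002218 / 0.01819 = 0.1220 M.
Dilution factor = 100.0/21.81 = 4.585, so [stock] = 0.1220 x 4.585 = 0.559 M.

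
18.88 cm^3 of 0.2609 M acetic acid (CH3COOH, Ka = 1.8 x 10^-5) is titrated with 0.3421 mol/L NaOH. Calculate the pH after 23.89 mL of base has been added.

12.88

n(acid) = 0.2609 x 0.01888 = 0.004926 mol; n(NaOH) added = 0.3421 x 0.02389 = 0.008173 mol.
Base is in excess by 0.008173 - 0.004926 = 0.003247 mol in a total volume of 0.04277 L.
[OH^-] = 0.003247/0.04277 = 0.07592 M, so pOH = 1.12 and pH = 14.00 - 1.12 = 12.88.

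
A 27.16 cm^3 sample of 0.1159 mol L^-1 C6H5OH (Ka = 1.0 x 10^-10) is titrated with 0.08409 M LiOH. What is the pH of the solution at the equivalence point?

n(C6H5OH) = 0.1159 x 0.02716 = 0.003148 mol; V(LiOH) at equivalence = 0.003148/0.08409 = 0.03743 L.
At equivalence all the acid is converted to C6H5O-; total volume = 0.02716 + 0.03743 = 0.06459 L, so [C6H5O-] = 0.003148/0.06459 = 0.04873 M.
Kb = Kw/Ka = 1.0e-14 / 1.0 x 10^-10 = 0.000100.
[OH^-] = sqrt(Kb x [C6H5O-]) = sqrt(0.000100 x 0.04873) = 0.00221 M.
pOH = 2.66, so pH = 14.00 - 2.66 = 11.34.

11.34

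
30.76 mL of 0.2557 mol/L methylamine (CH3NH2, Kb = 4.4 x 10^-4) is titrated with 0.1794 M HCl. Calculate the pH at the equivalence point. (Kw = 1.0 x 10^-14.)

n(CH3NH2) = 0.2557 x 0.03076 = 0.007865 mol; V(HCl) at equivalence = 0.007865/0.1794 = 0.04384 L.
At equivalence the base is fully converted to CH3NH3+; total volume = 0.07460 L, so [CH3NH3+] = 0.007865/0.07460 = 0.1054 M.
Ka(CH3NH3+) = Kw/Kb = 1.0e-14 / 4.4 x 10^-4 = 2.27e-11.
[H^+] = sqrt(Ka x [CH3NH3+]) = sqrt(2.27e-11 x 0.1054) = 1.55e-6 M.
pH = -log(1.55e-6) = 5.81.

5.81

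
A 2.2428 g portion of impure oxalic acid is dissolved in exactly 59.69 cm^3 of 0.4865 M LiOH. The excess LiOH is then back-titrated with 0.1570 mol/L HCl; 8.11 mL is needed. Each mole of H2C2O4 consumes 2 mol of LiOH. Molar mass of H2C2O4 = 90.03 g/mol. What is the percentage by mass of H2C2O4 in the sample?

Total n(LiOH) added = 0.4865 x 0.05969 = 0.02904 mol.
n(HCl) used = 0.1570 x 0.008110 = 0.001273 mol, which equals the excess n(LiOH).
So n(LiOH) consumed by the sample = 0.02904 - 0.001273 = 0.02777 mol.
n(H2C2O4) = 0.02777 / 2 = 0.01388 mol.
mass H2C2O4 = 0.01388 x 90.03 = 1.250 g, so %H2C2O4 = 1.250/2.2428 x 100 = 55.7%.

55.7%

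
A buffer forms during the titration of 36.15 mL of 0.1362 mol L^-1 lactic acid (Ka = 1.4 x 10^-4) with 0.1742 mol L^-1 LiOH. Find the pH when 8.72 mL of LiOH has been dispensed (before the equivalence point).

3.50

Initial n(HC3H5O3) = 0.1362 x 0.03615 = 0.004924 mol.
n(LiOH) added = 0.1742 x 0.008720 = 0.001519 mol, converting that many moles of HC3H5O3 to C3H5O3-.
Remaining n(HC3H5O3) = 0.003405 mol; n(C3H5O3-) = 0.001519 mol.
By Henderson-Hasselbalch, pH = pKa + log([A^-]/[HA]) = 3.85 + log(0.001519/0.003405) = 3.85 + (-0.35) = 3.50.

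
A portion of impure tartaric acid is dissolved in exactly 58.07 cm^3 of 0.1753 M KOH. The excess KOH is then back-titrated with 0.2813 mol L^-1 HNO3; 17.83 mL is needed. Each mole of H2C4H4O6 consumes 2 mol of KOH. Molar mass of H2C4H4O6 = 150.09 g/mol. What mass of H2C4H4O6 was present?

Total n(KOH) added = 0.1753 x 0.05807 = 0.01018 mol.
n(HNO3) used = 0.2813 x 0.01783 = 0.005016 mol, which equals the excess n(KOH).
So n(KOH) consumed by the sample = 0.01018 - 0.005016 = 0.005164 mol.
n(H2C4H4O6) = 0.005164 / 2 = 0.002582 mol.
mass = 0.002582 mol x 150.09 g/mol = 0.388 g.

0.388 g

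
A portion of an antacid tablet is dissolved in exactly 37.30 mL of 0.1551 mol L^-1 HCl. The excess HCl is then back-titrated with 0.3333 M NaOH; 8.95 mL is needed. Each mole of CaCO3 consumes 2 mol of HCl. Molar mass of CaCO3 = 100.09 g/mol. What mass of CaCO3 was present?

Total n(HCl) added = 0.1551 x 0.03730 = 0.005785 mol.
n(NaOH) used = 0.3333 x 0.008950 = 0.002983 mol, which equals the excess n(HCl).
So n(HCl) consumed by the sample = 0.005785 - 0.002983 = 0.002802 mol.
n(CaCO3) = 0.002802 / 2 = 0.001401 mol.
mass = 0.001401 mol x 100.09 g/mol = 0.140 g.

0.140 g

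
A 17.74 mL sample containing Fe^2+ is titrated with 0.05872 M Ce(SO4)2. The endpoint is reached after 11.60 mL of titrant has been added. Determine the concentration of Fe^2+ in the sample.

0.0384 M

n(Ce(SO4)2) = 0.05872 x 0.01160 = 0.0006812 mol.
From the balanced equation, 1 mol Ce(SO4)2 reacts with 1 mol Fe^2+, so n(Fe^2+) = 0.0006812 x 1/1 = 0.0006812 mol.
[Fe^2+] = 0.0006812 / 0.01774 L = 0.0384 M.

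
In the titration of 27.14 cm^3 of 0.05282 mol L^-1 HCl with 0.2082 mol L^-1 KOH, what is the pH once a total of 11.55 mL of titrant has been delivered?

n(acid) = 0.05282 x 0.02714 = 0.001434 mol; n(KOH) added = 0.2082 x 0.01155 = 0.002405 mol.
Base is in excess by 0.002405 - 0.001434 = 0.0009712 mol in a total volume of 0.03869 L.
[OH^-] = 0.0009712/0.03869 = 0.02510 M, so pOH = 1.60 and pH = 14.00 - 1.60 = 12.40.

12.40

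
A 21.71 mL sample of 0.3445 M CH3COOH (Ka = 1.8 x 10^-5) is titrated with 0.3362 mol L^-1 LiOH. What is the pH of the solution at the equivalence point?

8.99

n(CH3COOH) = 0.3445 x 0.02171 = 0.007479 mol; V(LiOH) at equivalence = 0.007479/0.3362 = 0.02225 L.
At equivalence all the acid is converted to CH3COO-; total volume = 0.02171 + 0.02225 = 0.04396 L, so [CH3COO-] = 0.007479/0.04396 = 0.1701 M.
Kb = Kw/Ka = 1.0e-14 / 1.8 x 10^-5 = 5.56e-10.
[OH^-] = sqrt(Kb x [CH3COO-]) = sqrt(5.56e-10 x 0.1701) = 9.72e-6 M.
pOH = 5.01, so pH = 14.00 - 5.01 = 8.99.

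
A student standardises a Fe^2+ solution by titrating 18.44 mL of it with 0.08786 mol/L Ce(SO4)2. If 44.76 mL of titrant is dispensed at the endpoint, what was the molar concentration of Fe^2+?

n(Ce(SO4)2) = 0.08786 x 0.04476 = 0.003933 mol.
From the balanced equation, 1 mol Ce(SO4)2 reacts with 1 mol Fe^2+, so n(Fe^2+) = 0.003933 x 1/1 = 0.003933 mol.
[Fe^2+] = 0.003933 / 0.01844 L = 0.213 M.

0.213 M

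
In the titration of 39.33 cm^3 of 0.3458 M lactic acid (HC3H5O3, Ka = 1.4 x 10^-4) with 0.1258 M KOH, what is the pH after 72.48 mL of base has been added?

4.16

Initial n(HC3H5O3) = 0.3458 x 0.03933 = 0.01360 mol.
n(KOH) added = 0.1258 x 0.07248 = 0.009118 mol, converting that many moles of HC3H5O3 to C3H5O3-.
Remaining n(HC3H5O3) = 0.004482 mol; n(C3H5O3-) = 0.009118 mol.
By Henderson-Hasselbalch, pH = pKa + log([A^-]/[HA]) = 3.85 + log(0.009118/0.004482) = 3.85 + (+0.31) = 4.16.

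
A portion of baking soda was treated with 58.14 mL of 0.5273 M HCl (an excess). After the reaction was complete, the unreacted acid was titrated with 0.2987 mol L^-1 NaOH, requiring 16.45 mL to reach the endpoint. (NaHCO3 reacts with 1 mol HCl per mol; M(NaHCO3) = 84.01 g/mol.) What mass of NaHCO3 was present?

2.16 g

Total n(HCl) added = 0.5273 x 0.05814 = 0.03066 mol.
n(NaOH) used = 0.2987 x 0.01645 = 0.004914 mol, which equals the excess n(HCl).
So n(HCl) consumed by the sample = 0.03066 - 0.004914 = 0.02574 mol.
n(NaHCO3) = 0.02574 / 1 = 0.02574 mol.
mass = 0.02574 mol x 84.01 g/mol = 2.16 g.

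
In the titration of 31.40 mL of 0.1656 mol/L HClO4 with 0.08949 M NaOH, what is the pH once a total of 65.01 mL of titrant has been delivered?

11.81

n(acid) = 0.1656 x 0.03140 = 0.005200 mol; n(NaOH) added = 0.08949 x 0.06501 = 0.005818 mol.
Base is in excess by 0.005818 - 0.005200 = 0.0006179 mol in a total volume of 0.09641 L.
[OH^-] = 0.0006179/0.09641 = 0.006409 M, so pOH = 2.19 and pH = 14.00 - 2.19 = 11.81.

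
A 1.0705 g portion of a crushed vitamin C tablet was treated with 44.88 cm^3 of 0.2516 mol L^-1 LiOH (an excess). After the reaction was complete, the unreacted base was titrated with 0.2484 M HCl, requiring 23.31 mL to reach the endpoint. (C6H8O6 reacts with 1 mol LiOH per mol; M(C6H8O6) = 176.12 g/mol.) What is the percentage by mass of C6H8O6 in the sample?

Total n(LiOH) added = 0.2516 x 0.04488 = 0.01129 mol.
n(HCl) used = 0.2484 x 0.02331 = 0.005790 mol, which equals the excess n(LiOH).
So n(LiOH) consumed by the sample = 0.01129 - 0.005790 = 0.005502 mol.
n(C6H8O6) = 0.005502 / 1 = 0.005502 mol.
mass C6H8O6 = 0.005502 x 176.12 = 0.9689 g, so %C6H8O6 = 0.9689/1.0705 x 100 = 90.5%.

90.5%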